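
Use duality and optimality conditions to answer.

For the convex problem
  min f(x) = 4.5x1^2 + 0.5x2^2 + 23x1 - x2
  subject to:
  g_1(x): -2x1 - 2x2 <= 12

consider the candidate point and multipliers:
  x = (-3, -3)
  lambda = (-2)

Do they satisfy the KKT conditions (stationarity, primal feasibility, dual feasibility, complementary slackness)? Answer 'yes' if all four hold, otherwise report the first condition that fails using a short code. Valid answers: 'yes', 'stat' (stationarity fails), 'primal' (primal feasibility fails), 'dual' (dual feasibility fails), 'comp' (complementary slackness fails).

Gradient of f: grad f(x) = Q x + c = (-4, -4)
Constraint values g_i(x) = a_i^T x - b_i:
  g_1((-3, -3)) = 0
Stationarity residual: grad f(x) + sum_i lambda_i a_i = (0, 0)
  -> stationarity OK
Primal feasibility (all g_i <= 0): OK
Dual feasibility (all lambda_i >= 0): FAILS
Complementary slackness (lambda_i * g_i(x) = 0 for all i): OK

Verdict: the first failing condition is dual_feasibility -> dual.

dual


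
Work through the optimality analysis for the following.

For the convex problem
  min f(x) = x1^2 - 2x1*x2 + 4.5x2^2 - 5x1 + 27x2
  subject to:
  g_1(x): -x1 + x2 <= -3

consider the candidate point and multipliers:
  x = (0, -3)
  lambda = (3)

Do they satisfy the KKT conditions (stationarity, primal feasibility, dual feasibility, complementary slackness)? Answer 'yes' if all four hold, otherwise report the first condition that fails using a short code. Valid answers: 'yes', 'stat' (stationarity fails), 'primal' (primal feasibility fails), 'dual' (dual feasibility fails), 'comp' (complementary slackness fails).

Gradient of f: grad f(x) = Q x + c = (1, 0)
Constraint values g_i(x) = a_i^T x - b_i:
  g_1((0, -3)) = 0
Stationarity residual: grad f(x) + sum_i lambda_i a_i = (-2, 3)
  -> stationarity FAILS
Primal feasibility (all g_i <= 0): OK
Dual feasibility (all lambda_i >= 0): OK
Complementary slackness (lambda_i * g_i(x) = 0 for all i): OK

Verdict: the first failing condition is stationarity -> stat.

stat


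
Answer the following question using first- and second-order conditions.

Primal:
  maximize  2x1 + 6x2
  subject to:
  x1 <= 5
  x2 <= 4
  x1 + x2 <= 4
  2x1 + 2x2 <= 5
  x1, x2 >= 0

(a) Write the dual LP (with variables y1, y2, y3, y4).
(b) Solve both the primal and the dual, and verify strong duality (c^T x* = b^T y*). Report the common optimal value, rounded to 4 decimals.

The standard primal-dual pair for 'max c^T x s.t. A x <= b, x >= 0' is:
  Dual:  min b^T y  s.t.  A^T y >= c,  y >= 0.

So the dual LP is:
  minimize  5y1 + 4y2 + 4y3 + 5y4
  subject to:
    y1 + y3 + 2y4 >= 2
    y2 + y3 + 2y4 >= 6
    y1, y2, y3, y4 >= 0

Solving the primal: x* = (0, 2.5).
  primal value c^T x* = 15.
Solving the dual: y* = (0, 0, 0, 3).
  dual value b^T y* = 15.
Strong duality: c^T x* = b^T y*. Confirmed.

15


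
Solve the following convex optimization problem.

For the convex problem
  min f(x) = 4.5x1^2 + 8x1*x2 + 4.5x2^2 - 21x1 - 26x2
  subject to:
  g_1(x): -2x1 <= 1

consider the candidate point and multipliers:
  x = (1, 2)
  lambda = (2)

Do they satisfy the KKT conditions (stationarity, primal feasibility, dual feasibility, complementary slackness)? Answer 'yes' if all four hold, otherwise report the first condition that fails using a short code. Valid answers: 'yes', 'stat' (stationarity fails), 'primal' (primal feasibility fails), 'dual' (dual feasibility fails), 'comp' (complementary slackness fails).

Gradient of f: grad f(x) = Q x + c = (4, 0)
Constraint values g_i(x) = a_i^T x - b_i:
  g_1((1, 2)) = -3
Stationarity residual: grad f(x) + sum_i lambda_i a_i = (0, 0)
  -> stationarity OK
Primal feasibility (all g_i <= 0): OK
Dual feasibility (all lambda_i >= 0): OK
Complementary slackness (lambda_i * g_i(x) = 0 for all i): FAILS

Verdict: the first failing condition is complementary_slackness -> comp.

comp


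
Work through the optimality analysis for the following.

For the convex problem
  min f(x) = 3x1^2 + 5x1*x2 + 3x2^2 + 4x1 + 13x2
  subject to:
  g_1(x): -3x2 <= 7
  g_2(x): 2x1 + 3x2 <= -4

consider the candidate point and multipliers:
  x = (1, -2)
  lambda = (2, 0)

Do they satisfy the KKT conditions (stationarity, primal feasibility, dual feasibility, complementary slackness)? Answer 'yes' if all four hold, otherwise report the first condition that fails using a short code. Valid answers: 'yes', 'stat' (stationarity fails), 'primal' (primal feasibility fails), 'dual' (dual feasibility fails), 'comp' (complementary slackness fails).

Gradient of f: grad f(x) = Q x + c = (0, 6)
Constraint values g_i(x) = a_i^T x - b_i:
  g_1((1, -2)) = -1
  g_2((1, -2)) = 0
Stationarity residual: grad f(x) + sum_i lambda_i a_i = (0, 0)
  -> stationarity OK
Primal feasibility (all g_i <= 0): OK
Dual feasibility (all lambda_i >= 0): OK
Complementary slackness (lambda_i * g_i(x) = 0 for all i): FAILS

Verdict: the first failing condition is complementary_slackness -> comp.

comp


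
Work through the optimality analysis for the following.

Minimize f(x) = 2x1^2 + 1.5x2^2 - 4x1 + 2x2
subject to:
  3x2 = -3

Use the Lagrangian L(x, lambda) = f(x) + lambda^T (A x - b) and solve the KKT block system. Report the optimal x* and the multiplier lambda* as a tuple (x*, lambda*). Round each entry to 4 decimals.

Form the Lagrangian:
  L(x, lambda) = (1/2) x^T Q x + c^T x + lambda^T (A x - b)
Stationarity (grad_x L = 0): Q x + c + A^T lambda = 0.
Primal feasibility: A x = b.

This gives the KKT block system:
  [ Q   A^T ] [ x     ]   [-c ]
  [ A    0  ] [ lambda ] = [ b ]

Solving the linear system:
  x*      = (1, -1)
  lambda* = (0.3333)
  f(x*)   = -2.5

x* = (1, -1), lambda* = (0.3333)


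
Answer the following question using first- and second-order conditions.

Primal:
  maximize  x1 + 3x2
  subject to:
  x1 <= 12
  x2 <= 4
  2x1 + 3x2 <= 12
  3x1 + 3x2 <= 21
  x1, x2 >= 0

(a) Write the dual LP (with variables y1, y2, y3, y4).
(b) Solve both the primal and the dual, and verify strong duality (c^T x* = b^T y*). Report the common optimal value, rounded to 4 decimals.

The standard primal-dual pair for 'max c^T x s.t. A x <= b, x >= 0' is:
  Dual:  min b^T y  s.t.  A^T y >= c,  y >= 0.

So the dual LP is:
  minimize  12y1 + 4y2 + 12y3 + 21y4
  subject to:
    y1 + 2y3 + 3y4 >= 1
    y2 + 3y3 + 3y4 >= 3
    y1, y2, y3, y4 >= 0

Solving the primal: x* = (0, 4).
  primal value c^T x* = 12.
Solving the dual: y* = (0, 1.5, 0.5, 0).
  dual value b^T y* = 12.
Strong duality: c^T x* = b^T y*. Confirmed.

12


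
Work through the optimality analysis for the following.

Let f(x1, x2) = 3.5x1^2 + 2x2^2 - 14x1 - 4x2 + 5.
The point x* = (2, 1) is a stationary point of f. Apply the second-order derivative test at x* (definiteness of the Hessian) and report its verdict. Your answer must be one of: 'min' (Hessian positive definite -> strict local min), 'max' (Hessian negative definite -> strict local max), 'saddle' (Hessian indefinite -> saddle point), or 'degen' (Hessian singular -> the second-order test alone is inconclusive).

Compute the Hessian H = grad^2 f:
  H = [[7, 0], [0, 4]]
Verify stationarity: grad f(x*) = H x* + g = (0, 0).
Eigenvalues of H: 4, 7.
Both eigenvalues > 0, so H is positive definite -> x* is a strict local min.

min


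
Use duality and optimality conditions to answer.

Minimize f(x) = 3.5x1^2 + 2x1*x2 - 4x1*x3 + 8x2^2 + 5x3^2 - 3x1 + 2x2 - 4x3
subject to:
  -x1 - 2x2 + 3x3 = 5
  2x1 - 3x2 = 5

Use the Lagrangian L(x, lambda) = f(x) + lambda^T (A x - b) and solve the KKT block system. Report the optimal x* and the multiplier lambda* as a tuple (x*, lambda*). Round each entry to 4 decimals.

Form the Lagrangian:
  L(x, lambda) = (1/2) x^T Q x + c^T x + lambda^T (A x - b)
Stationarity (grad_x L = 0): Q x + c + A^T lambda = 0.
Primal feasibility: A x = b.

This gives the KKT block system:
  [ Q   A^T ] [ x     ]   [-c ]
  [ A    0  ] [ lambda ] = [ b ]

Solving the linear system:
  x*      = (1.4327, -0.7115, 1.6699)
  lambda* = (-2.3227, -0.6245)
  f(x*)   = 1.1677

x* = (1.4327, -0.7115, 1.6699), lambda* = (-2.3227, -0.6245)


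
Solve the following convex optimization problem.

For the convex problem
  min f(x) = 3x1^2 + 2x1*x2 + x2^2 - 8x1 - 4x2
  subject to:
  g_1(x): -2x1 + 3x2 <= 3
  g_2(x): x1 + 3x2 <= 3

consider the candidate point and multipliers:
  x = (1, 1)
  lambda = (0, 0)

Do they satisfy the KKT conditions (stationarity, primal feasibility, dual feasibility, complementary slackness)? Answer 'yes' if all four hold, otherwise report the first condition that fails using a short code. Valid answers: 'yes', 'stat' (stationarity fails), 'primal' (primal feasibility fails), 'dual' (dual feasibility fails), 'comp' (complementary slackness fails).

Gradient of f: grad f(x) = Q x + c = (0, 0)
Constraint values g_i(x) = a_i^T x - b_i:
  g_1((1, 1)) = -2
  g_2((1, 1)) = 1
Stationarity residual: grad f(x) + sum_i lambda_i a_i = (0, 0)
  -> stationarity OK
Primal feasibility (all g_i <= 0): FAILS
Dual feasibility (all lambda_i >= 0): OK
Complementary slackness (lambda_i * g_i(x) = 0 for all i): OK

Verdict: the first failing condition is primal_feasibility -> primal.

primal


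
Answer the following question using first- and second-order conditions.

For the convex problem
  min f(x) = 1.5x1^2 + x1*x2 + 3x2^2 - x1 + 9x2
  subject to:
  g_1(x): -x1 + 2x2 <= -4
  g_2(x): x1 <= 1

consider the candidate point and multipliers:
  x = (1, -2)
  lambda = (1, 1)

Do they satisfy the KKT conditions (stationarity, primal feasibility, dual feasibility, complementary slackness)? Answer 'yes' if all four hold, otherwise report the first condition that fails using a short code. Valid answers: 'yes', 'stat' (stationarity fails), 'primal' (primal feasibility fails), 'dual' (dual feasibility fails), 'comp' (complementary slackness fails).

Gradient of f: grad f(x) = Q x + c = (0, -2)
Constraint values g_i(x) = a_i^T x - b_i:
  g_1((1, -2)) = -1
  g_2((1, -2)) = 0
Stationarity residual: grad f(x) + sum_i lambda_i a_i = (0, 0)
  -> stationarity OK
Primal feasibility (all g_i <= 0): OK
Dual feasibility (all lambda_i >= 0): OK
Complementary slackness (lambda_i * g_i(x) = 0 for all i): FAILS

Verdict: the first failing condition is complementary_slackness -> comp.

comp


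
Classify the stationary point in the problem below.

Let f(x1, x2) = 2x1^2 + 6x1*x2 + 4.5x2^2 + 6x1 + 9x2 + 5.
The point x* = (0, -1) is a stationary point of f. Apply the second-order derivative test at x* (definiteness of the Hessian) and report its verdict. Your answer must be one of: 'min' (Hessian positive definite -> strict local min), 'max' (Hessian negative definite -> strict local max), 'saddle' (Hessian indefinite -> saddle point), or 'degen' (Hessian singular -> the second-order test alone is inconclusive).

Compute the Hessian H = grad^2 f:
  H = [[4, 6], [6, 9]]
Verify stationarity: grad f(x*) = H x* + g = (0, 0).
Eigenvalues of H: 0, 13.
H has a zero eigenvalue (singular; positive semidefinite but not definite), so H is neither positive definite, negative definite, nor indefinite. The second-order test alone is inconclusive -> degen.
(Indeed, f is constant along the null direction of H through x*, so x* is not a strict local extremum.)

degen


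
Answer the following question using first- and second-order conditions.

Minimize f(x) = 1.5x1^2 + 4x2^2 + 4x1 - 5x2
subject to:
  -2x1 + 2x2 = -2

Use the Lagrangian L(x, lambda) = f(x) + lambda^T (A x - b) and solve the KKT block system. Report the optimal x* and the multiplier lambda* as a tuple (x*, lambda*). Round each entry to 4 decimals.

Form the Lagrangian:
  L(x, lambda) = (1/2) x^T Q x + c^T x + lambda^T (A x - b)
Stationarity (grad_x L = 0): Q x + c + A^T lambda = 0.
Primal feasibility: A x = b.

This gives the KKT block system:
  [ Q   A^T ] [ x     ]   [-c ]
  [ A    0  ] [ lambda ] = [ b ]

Solving the linear system:
  x*      = (0.8182, -0.1818)
  lambda* = (3.2273)
  f(x*)   = 5.3182

x* = (0.8182, -0.1818), lambda* = (3.2273)


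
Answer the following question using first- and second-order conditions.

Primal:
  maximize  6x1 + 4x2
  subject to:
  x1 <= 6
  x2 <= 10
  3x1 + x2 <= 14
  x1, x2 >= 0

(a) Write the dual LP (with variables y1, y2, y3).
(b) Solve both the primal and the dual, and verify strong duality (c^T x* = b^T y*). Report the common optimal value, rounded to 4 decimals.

The standard primal-dual pair for 'max c^T x s.t. A x <= b, x >= 0' is:
  Dual:  min b^T y  s.t.  A^T y >= c,  y >= 0.

So the dual LP is:
  minimize  6y1 + 10y2 + 14y3
  subject to:
    y1 + 3y3 >= 6
    y2 + y3 >= 4
    y1, y2, y3 >= 0

Solving the primal: x* = (1.3333, 10).
  primal value c^T x* = 48.
Solving the dual: y* = (0, 2, 2).
  dual value b^T y* = 48.
Strong duality: c^T x* = b^T y*. Confirmed.

48


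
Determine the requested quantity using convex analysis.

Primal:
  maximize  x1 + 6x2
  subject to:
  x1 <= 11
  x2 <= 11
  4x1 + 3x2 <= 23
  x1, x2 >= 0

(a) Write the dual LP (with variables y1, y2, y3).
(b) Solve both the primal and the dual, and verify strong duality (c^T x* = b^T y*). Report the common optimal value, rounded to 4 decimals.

The standard primal-dual pair for 'max c^T x s.t. A x <= b, x >= 0' is:
  Dual:  min b^T y  s.t.  A^T y >= c,  y >= 0.

So the dual LP is:
  minimize  11y1 + 11y2 + 23y3
  subject to:
    y1 + 4y3 >= 1
    y2 + 3y3 >= 6
    y1, y2, y3 >= 0

Solving the primal: x* = (0, 7.6667).
  primal value c^T x* = 46.
Solving the dual: y* = (0, 0, 2).
  dual value b^T y* = 46.
Strong duality: c^T x* = b^T y*. Confirmed.

46


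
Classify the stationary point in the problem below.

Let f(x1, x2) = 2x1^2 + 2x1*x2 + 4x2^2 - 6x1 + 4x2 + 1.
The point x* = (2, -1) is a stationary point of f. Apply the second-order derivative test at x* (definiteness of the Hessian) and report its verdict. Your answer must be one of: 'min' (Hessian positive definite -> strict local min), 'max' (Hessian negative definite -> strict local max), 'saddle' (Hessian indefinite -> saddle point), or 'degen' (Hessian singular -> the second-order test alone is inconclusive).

Compute the Hessian H = grad^2 f:
  H = [[4, 2], [2, 8]]
Verify stationarity: grad f(x*) = H x* + g = (0, 0).
Eigenvalues of H: 3.1716, 8.8284.
Both eigenvalues > 0, so H is positive definite -> x* is a strict local min.

min


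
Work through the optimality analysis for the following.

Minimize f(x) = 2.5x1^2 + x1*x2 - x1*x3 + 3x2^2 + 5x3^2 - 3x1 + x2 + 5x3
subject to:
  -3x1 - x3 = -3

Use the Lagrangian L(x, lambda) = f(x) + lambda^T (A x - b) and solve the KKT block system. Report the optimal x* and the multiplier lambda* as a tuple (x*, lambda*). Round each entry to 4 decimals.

Form the Lagrangian:
  L(x, lambda) = (1/2) x^T Q x + c^T x + lambda^T (A x - b)
Stationarity (grad_x L = 0): Q x + c + A^T lambda = 0.
Primal feasibility: A x = b.

This gives the KKT block system:
  [ Q   A^T ] [ x     ]   [-c ]
  [ A    0  ] [ lambda ] = [ b ]

Solving the linear system:
  x*      = (1.1025, -0.3504, -0.3074)
  lambda* = (0.8231)
  f(x*)   = -1.3628

x* = (1.1025, -0.3504, -0.3074), lambda* = (0.8231)


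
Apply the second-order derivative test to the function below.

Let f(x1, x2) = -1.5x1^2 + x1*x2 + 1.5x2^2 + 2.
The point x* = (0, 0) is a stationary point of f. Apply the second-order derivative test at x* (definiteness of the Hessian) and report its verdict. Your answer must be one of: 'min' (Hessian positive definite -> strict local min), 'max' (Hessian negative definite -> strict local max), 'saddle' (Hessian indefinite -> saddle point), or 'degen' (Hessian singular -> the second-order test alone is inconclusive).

Compute the Hessian H = grad^2 f:
  H = [[-3, 1], [1, 3]]
Verify stationarity: grad f(x*) = H x* + g = (0, 0).
Eigenvalues of H: -3.1623, 3.1623.
Eigenvalues have mixed signs, so H is indefinite -> x* is a saddle point.

saddle


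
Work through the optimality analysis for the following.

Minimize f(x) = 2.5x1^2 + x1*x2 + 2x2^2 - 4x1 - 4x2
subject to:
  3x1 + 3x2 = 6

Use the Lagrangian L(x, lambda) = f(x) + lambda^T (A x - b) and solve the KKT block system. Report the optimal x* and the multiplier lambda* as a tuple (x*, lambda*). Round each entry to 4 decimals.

Form the Lagrangian:
  L(x, lambda) = (1/2) x^T Q x + c^T x + lambda^T (A x - b)
Stationarity (grad_x L = 0): Q x + c + A^T lambda = 0.
Primal feasibility: A x = b.

This gives the KKT block system:
  [ Q   A^T ] [ x     ]   [-c ]
  [ A    0  ] [ lambda ] = [ b ]

Solving the linear system:
  x*      = (0.8571, 1.1429)
  lambda* = (-0.4762)
  f(x*)   = -2.5714

x* = (0.8571, 1.1429), lambda* = (-0.4762)


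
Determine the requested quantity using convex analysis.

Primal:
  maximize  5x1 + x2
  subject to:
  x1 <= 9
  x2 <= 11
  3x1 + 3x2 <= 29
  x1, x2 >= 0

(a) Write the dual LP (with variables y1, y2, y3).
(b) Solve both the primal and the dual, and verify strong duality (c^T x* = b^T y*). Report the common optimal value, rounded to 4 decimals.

The standard primal-dual pair for 'max c^T x s.t. A x <= b, x >= 0' is:
  Dual:  min b^T y  s.t.  A^T y >= c,  y >= 0.

So the dual LP is:
  minimize  9y1 + 11y2 + 29y3
  subject to:
    y1 + 3y3 >= 5
    y2 + 3y3 >= 1
    y1, y2, y3 >= 0

Solving the primal: x* = (9, 0.6667).
  primal value c^T x* = 45.6667.
Solving the dual: y* = (4, 0, 0.3333).
  dual value b^T y* = 45.6667.
Strong duality: c^T x* = b^T y*. Confirmed.

45.6667


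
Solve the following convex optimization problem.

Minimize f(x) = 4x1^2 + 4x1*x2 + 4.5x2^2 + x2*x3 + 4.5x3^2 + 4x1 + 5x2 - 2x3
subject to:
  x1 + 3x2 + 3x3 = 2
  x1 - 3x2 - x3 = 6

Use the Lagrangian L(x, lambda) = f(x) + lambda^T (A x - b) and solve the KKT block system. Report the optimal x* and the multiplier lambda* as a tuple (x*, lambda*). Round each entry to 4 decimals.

Form the Lagrangian:
  L(x, lambda) = (1/2) x^T Q x + c^T x + lambda^T (A x - b)
Stationarity (grad_x L = 0): Q x + c + A^T lambda = 0.
Primal feasibility: A x = b.

This gives the KKT block system:
  [ Q   A^T ] [ x     ]   [-c ]
  [ A    0  ] [ lambda ] = [ b ]

Solving the linear system:
  x*      = (2.16, -1.8933, 1.84)
  lambda* = (-6.5933, -7.1133)
  f(x*)   = 25.68

x* = (2.16, -1.8933, 1.84), lambda* = (-6.5933, -7.1133)


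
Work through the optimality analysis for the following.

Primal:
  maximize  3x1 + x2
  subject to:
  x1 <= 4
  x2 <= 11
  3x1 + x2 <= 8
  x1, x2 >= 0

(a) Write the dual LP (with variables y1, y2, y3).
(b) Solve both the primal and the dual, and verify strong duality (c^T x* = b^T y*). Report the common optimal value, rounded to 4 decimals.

The standard primal-dual pair for 'max c^T x s.t. A x <= b, x >= 0' is:
  Dual:  min b^T y  s.t.  A^T y >= c,  y >= 0.

So the dual LP is:
  minimize  4y1 + 11y2 + 8y3
  subject to:
    y1 + 3y3 >= 3
    y2 + y3 >= 1
    y1, y2, y3 >= 0

Solving the primal: x* = (2.6667, 0).
  primal value c^T x* = 8.
Solving the dual: y* = (0, 0, 1).
  dual value b^T y* = 8.
Strong duality: c^T x* = b^T y*. Confirmed.

8


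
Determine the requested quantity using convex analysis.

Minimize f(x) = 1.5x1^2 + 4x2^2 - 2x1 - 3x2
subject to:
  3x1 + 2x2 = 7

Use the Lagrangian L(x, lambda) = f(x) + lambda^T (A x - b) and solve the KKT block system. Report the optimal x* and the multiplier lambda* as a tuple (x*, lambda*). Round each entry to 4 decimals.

Form the Lagrangian:
  L(x, lambda) = (1/2) x^T Q x + c^T x + lambda^T (A x - b)
Stationarity (grad_x L = 0): Q x + c + A^T lambda = 0.
Primal feasibility: A x = b.

This gives the KKT block system:
  [ Q   A^T ] [ x     ]   [-c ]
  [ A    0  ] [ lambda ] = [ b ]

Solving the linear system:
  x*      = (1.881, 0.6786)
  lambda* = (-1.2143)
  f(x*)   = 1.3512

x* = (1.881, 0.6786), lambda* = (-1.2143)


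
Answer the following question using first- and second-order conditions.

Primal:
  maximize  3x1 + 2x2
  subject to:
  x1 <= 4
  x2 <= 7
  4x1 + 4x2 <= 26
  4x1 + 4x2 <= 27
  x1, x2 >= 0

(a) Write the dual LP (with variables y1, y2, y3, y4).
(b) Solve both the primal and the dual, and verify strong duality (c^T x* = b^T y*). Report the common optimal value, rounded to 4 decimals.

The standard primal-dual pair for 'max c^T x s.t. A x <= b, x >= 0' is:
  Dual:  min b^T y  s.t.  A^T y >= c,  y >= 0.

So the dual LP is:
  minimize  4y1 + 7y2 + 26y3 + 27y4
  subject to:
    y1 + 4y3 + 4y4 >= 3
    y2 + 4y3 + 4y4 >= 2
    y1, y2, y3, y4 >= 0

Solving the primal: x* = (4, 2.5).
  primal value c^T x* = 17.
Solving the dual: y* = (1, 0, 0.5, 0).
  dual value b^T y* = 17.
Strong duality: c^T x* = b^T y*. Confirmed.

17


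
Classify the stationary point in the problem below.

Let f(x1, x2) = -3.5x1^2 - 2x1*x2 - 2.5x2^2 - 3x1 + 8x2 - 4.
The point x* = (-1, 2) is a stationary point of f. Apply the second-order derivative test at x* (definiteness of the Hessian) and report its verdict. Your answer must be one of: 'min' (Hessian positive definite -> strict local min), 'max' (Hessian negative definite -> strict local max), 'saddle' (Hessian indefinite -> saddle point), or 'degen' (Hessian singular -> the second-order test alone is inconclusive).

Compute the Hessian H = grad^2 f:
  H = [[-7, -2], [-2, -5]]
Verify stationarity: grad f(x*) = H x* + g = (0, 0).
Eigenvalues of H: -8.2361, -3.7639.
Both eigenvalues < 0, so H is negative definite -> x* is a strict local max.

max


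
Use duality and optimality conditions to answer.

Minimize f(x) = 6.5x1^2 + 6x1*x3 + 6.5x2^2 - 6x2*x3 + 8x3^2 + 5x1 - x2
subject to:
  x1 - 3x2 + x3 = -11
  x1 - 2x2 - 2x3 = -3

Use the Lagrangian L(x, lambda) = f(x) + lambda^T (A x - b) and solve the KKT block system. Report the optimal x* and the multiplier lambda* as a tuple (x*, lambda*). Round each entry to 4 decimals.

Form the Lagrangian:
  L(x, lambda) = (1/2) x^T Q x + c^T x + lambda^T (A x - b)
Stationarity (grad_x L = 0): Q x + c + A^T lambda = 0.
Primal feasibility: A x = b.

This gives the KKT block system:
  [ Q   A^T ] [ x     ]   [-c ]
  [ A    0  ] [ lambda ] = [ b ]

Solving the linear system:
  x*      = (-0.5102, 2.9337, -1.6888)
  lambda* = (23.7385, -11.9727)
  f(x*)   = 109.8605

x* = (-0.5102, 2.9337, -1.6888), lambda* = (23.7385, -11.9727)


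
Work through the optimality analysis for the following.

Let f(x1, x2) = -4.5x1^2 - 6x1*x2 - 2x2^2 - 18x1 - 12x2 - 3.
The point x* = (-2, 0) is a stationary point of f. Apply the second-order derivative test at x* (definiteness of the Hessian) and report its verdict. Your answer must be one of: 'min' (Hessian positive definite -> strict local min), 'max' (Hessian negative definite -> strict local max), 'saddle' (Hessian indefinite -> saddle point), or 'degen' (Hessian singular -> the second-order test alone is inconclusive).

Compute the Hessian H = grad^2 f:
  H = [[-9, -6], [-6, -4]]
Verify stationarity: grad f(x*) = H x* + g = (0, 0).
Eigenvalues of H: -13, 0.
H has a zero eigenvalue (singular; negative semidefinite but not definite), so H is neither positive definite, negative definite, nor indefinite. The second-order test alone is inconclusive -> degen.
(Indeed, f is constant along the null direction of H through x*, so x* is not a strict local extremum.)

degen


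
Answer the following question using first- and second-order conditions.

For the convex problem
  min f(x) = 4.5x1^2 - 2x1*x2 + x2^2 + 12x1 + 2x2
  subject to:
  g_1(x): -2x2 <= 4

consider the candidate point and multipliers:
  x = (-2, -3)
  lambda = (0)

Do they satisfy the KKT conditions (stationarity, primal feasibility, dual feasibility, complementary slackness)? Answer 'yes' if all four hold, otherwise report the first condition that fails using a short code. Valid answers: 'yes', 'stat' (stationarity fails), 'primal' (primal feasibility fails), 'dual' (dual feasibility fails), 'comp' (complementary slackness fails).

Gradient of f: grad f(x) = Q x + c = (0, 0)
Constraint values g_i(x) = a_i^T x - b_i:
  g_1((-2, -3)) = 2
Stationarity residual: grad f(x) + sum_i lambda_i a_i = (0, 0)
  -> stationarity OK
Primal feasibility (all g_i <= 0): FAILS
Dual feasibility (all lambda_i >= 0): OK
Complementary slackness (lambda_i * g_i(x) = 0 for all i): OK

Verdict: the first failing condition is primal_feasibility -> primal.

primal


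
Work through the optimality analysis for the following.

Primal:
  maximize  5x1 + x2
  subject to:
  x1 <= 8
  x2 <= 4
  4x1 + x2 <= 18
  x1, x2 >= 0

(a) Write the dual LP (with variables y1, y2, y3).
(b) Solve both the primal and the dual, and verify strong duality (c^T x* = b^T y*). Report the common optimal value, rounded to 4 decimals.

The standard primal-dual pair for 'max c^T x s.t. A x <= b, x >= 0' is:
  Dual:  min b^T y  s.t.  A^T y >= c,  y >= 0.

So the dual LP is:
  minimize  8y1 + 4y2 + 18y3
  subject to:
    y1 + 4y3 >= 5
    y2 + y3 >= 1
    y1, y2, y3 >= 0

Solving the primal: x* = (4.5, 0).
  primal value c^T x* = 22.5.
Solving the dual: y* = (0, 0, 1.25).
  dual value b^T y* = 22.5.
Strong duality: c^T x* = b^T y*. Confirmed.

22.5


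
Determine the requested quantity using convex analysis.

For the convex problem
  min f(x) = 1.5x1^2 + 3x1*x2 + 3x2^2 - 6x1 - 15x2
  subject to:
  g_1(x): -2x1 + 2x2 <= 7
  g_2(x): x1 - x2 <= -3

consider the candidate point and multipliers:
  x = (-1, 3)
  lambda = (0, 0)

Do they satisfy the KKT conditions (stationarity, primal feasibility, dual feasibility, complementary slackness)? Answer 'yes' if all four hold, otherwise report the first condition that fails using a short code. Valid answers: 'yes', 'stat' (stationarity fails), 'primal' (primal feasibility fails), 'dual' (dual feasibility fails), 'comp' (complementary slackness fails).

Gradient of f: grad f(x) = Q x + c = (0, 0)
Constraint values g_i(x) = a_i^T x - b_i:
  g_1((-1, 3)) = 1
  g_2((-1, 3)) = -1
Stationarity residual: grad f(x) + sum_i lambda_i a_i = (0, 0)
  -> stationarity OK
Primal feasibility (all g_i <= 0): FAILS
Dual feasibility (all lambda_i >= 0): OK
Complementary slackness (lambda_i * g_i(x) = 0 for all i): OK

Verdict: the first failing condition is primal_feasibility -> primal.

primal


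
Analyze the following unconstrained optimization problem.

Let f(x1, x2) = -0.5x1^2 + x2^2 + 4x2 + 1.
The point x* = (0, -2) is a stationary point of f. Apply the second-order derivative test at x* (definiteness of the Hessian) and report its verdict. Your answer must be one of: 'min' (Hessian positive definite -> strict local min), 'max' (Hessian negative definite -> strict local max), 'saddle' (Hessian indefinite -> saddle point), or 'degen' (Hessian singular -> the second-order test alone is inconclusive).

Compute the Hessian H = grad^2 f:
  H = [[-1, 0], [0, 2]]
Verify stationarity: grad f(x*) = H x* + g = (0, 0).
Eigenvalues of H: -1, 2.
Eigenvalues have mixed signs, so H is indefinite -> x* is a saddle point.

saddle


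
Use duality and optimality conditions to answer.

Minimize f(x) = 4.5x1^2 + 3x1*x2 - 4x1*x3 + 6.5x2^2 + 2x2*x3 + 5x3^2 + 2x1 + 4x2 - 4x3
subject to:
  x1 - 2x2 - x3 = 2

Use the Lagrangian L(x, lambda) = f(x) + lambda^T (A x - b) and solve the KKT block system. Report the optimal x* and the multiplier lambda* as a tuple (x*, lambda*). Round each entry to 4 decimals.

Form the Lagrangian:
  L(x, lambda) = (1/2) x^T Q x + c^T x + lambda^T (A x - b)
Stationarity (grad_x L = 0): Q x + c + A^T lambda = 0.
Primal feasibility: A x = b.

This gives the KKT block system:
  [ Q   A^T ] [ x     ]   [-c ]
  [ A    0  ] [ lambda ] = [ b ]

Solving the linear system:
  x*      = (0.6592, -0.9641, 0.5874)
  lambda* = (-2.6906)
  f(x*)   = 0.2466

x* = (0.6592, -0.9641, 0.5874), lambda* = (-2.6906)


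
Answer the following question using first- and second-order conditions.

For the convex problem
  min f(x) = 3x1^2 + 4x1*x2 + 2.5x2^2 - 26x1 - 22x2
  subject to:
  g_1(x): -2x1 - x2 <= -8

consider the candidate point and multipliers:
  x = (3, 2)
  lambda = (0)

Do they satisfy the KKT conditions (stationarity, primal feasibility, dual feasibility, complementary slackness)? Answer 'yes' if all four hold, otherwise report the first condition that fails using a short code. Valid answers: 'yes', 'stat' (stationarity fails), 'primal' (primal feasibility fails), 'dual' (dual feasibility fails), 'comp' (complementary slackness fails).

Gradient of f: grad f(x) = Q x + c = (0, 0)
Constraint values g_i(x) = a_i^T x - b_i:
  g_1((3, 2)) = 0
Stationarity residual: grad f(x) + sum_i lambda_i a_i = (0, 0)
  -> stationarity OK
Primal feasibility (all g_i <= 0): OK
Dual feasibility (all lambda_i >= 0): OK
Complementary slackness (lambda_i * g_i(x) = 0 for all i): OK

Verdict: yes, KKT holds.

yes


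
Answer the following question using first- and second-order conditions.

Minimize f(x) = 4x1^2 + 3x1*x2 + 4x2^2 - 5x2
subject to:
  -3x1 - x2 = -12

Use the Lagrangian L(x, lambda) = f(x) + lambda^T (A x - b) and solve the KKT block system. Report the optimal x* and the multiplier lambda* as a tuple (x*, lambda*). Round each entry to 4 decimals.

Form the Lagrangian:
  L(x, lambda) = (1/2) x^T Q x + c^T x + lambda^T (A x - b)
Stationarity (grad_x L = 0): Q x + c + A^T lambda = 0.
Primal feasibility: A x = b.

This gives the KKT block system:
  [ Q   A^T ] [ x     ]   [-c ]
  [ A    0  ] [ lambda ] = [ b ]

Solving the linear system:
  x*      = (3.8226, 0.5323)
  lambda* = (10.7258)
  f(x*)   = 63.0242

x* = (3.8226, 0.5323), lambda* = (10.7258)


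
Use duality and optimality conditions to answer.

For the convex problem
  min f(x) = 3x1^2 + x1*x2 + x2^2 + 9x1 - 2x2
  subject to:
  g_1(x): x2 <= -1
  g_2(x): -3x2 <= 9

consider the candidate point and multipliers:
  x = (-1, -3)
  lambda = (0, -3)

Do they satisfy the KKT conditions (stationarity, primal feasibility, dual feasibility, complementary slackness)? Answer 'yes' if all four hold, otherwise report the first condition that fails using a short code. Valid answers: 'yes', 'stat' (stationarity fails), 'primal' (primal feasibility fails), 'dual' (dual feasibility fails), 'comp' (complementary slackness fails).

Gradient of f: grad f(x) = Q x + c = (0, -9)
Constraint values g_i(x) = a_i^T x - b_i:
  g_1((-1, -3)) = -2
  g_2((-1, -3)) = 0
Stationarity residual: grad f(x) + sum_i lambda_i a_i = (0, 0)
  -> stationarity OK
Primal feasibility (all g_i <= 0): OK
Dual feasibility (all lambda_i >= 0): FAILS
Complementary slackness (lambda_i * g_i(x) = 0 for all i): OK

Verdict: the first failing condition is dual_feasibility -> dual.

dual


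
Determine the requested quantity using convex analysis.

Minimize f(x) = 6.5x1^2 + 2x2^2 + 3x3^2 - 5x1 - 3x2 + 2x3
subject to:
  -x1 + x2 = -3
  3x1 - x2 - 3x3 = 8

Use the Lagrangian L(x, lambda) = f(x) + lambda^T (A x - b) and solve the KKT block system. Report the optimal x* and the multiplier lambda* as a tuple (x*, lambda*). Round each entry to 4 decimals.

Form the Lagrangian:
  L(x, lambda) = (1/2) x^T Q x + c^T x + lambda^T (A x - b)
Stationarity (grad_x L = 0): Q x + c + A^T lambda = 0.
Primal feasibility: A x = b.

This gives the KKT block system:
  [ Q   A^T ] [ x     ]   [-c ]
  [ A    0  ] [ lambda ] = [ b ]

Solving the linear system:
  x*      = (1.2881, -1.7119, -0.8079)
  lambda* = (8.8983, -0.9492)
  f(x*)   = 15.6836

x* = (1.2881, -1.7119, -0.8079), lambda* = (8.8983, -0.9492)


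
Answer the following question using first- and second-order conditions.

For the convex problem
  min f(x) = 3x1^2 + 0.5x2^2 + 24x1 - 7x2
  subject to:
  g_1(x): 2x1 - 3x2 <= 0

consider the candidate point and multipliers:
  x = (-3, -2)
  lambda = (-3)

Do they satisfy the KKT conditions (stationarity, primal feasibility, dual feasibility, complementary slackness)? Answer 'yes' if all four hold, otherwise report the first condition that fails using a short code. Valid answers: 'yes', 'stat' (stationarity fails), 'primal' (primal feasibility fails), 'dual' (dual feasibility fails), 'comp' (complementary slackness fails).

Gradient of f: grad f(x) = Q x + c = (6, -9)
Constraint values g_i(x) = a_i^T x - b_i:
  g_1((-3, -2)) = 0
Stationarity residual: grad f(x) + sum_i lambda_i a_i = (0, 0)
  -> stationarity OK
Primal feasibility (all g_i <= 0): OK
Dual feasibility (all lambda_i >= 0): FAILS
Complementary slackness (lambda_i * g_i(x) = 0 for all i): OK

Verdict: the first failing condition is dual_feasibility -> dual.

dual


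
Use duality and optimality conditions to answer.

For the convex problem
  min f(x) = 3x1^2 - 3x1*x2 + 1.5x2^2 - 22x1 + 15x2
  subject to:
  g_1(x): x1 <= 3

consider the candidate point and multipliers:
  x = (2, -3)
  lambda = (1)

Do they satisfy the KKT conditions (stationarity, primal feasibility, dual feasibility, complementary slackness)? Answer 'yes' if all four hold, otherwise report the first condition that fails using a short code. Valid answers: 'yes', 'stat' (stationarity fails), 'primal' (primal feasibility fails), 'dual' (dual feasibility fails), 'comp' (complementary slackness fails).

Gradient of f: grad f(x) = Q x + c = (-1, 0)
Constraint values g_i(x) = a_i^T x - b_i:
  g_1((2, -3)) = -1
Stationarity residual: grad f(x) + sum_i lambda_i a_i = (0, 0)
  -> stationarity OK
Primal feasibility (all g_i <= 0): OK
Dual feasibility (all lambda_i >= 0): OK
Complementary slackness (lambda_i * g_i(x) = 0 for all i): FAILS

Verdict: the first failing condition is complementary_slackness -> comp.

comp


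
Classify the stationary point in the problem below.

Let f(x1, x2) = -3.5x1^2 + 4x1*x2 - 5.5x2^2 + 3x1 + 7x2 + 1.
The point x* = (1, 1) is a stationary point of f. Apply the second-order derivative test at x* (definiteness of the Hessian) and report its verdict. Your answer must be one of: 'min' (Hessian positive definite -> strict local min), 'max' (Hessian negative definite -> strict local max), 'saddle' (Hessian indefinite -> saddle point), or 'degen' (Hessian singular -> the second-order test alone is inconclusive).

Compute the Hessian H = grad^2 f:
  H = [[-7, 4], [4, -11]]
Verify stationarity: grad f(x*) = H x* + g = (0, 0).
Eigenvalues of H: -13.4721, -4.5279.
Both eigenvalues < 0, so H is negative definite -> x* is a strict local max.

max


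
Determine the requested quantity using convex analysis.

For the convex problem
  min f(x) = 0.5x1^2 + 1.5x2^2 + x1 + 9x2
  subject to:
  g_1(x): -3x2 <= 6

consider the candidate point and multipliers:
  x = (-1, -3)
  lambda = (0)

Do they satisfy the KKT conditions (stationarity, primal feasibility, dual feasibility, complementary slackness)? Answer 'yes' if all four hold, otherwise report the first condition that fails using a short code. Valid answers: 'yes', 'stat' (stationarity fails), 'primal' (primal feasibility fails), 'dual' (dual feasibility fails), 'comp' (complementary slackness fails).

Gradient of f: grad f(x) = Q x + c = (0, 0)
Constraint values g_i(x) = a_i^T x - b_i:
  g_1((-1, -3)) = 3
Stationarity residual: grad f(x) + sum_i lambda_i a_i = (0, 0)
  -> stationarity OK
Primal feasibility (all g_i <= 0): FAILS
Dual feasibility (all lambda_i >= 0): OK
Complementary slackness (lambda_i * g_i(x) = 0 for all i): OK

Verdict: the first failing condition is primal_feasibility -> primal.

primal


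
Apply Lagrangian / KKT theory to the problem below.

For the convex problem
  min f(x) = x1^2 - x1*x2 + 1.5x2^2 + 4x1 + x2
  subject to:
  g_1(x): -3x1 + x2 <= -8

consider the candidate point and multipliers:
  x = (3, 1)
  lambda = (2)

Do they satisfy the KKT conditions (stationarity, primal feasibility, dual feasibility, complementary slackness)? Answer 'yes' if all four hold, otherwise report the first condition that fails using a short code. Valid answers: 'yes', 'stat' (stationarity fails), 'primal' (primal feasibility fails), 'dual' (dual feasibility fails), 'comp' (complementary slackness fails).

Gradient of f: grad f(x) = Q x + c = (9, 1)
Constraint values g_i(x) = a_i^T x - b_i:
  g_1((3, 1)) = 0
Stationarity residual: grad f(x) + sum_i lambda_i a_i = (3, 3)
  -> stationarity FAILS
Primal feasibility (all g_i <= 0): OK
Dual feasibility (all lambda_i >= 0): OK
Complementary slackness (lambda_i * g_i(x) = 0 for all i): OK

Verdict: the first failing condition is stationarity -> stat.

stat


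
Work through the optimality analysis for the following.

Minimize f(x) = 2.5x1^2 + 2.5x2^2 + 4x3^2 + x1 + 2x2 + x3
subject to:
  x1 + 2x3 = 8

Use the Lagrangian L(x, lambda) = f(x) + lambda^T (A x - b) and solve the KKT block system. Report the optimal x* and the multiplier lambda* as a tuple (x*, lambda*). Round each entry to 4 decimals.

Form the Lagrangian:
  L(x, lambda) = (1/2) x^T Q x + c^T x + lambda^T (A x - b)
Stationarity (grad_x L = 0): Q x + c + A^T lambda = 0.
Primal feasibility: A x = b.

This gives the KKT block system:
  [ Q   A^T ] [ x     ]   [-c ]
  [ A    0  ] [ lambda ] = [ b ]

Solving the linear system:
  x*      = (2.2143, -0.4, 2.8929)
  lambda* = (-12.0714)
  f(x*)   = 50.4393

x* = (2.2143, -0.4, 2.8929), lambda* = (-12.0714)


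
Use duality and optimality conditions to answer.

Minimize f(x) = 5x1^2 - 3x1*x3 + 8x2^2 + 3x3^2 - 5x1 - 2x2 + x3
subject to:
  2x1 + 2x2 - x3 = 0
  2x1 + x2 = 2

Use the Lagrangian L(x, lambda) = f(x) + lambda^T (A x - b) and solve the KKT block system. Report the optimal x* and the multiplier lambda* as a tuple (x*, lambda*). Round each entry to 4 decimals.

Form the Lagrangian:
  L(x, lambda) = (1/2) x^T Q x + c^T x + lambda^T (A x - b)
Stationarity (grad_x L = 0): Q x + c + A^T lambda = 0.
Primal feasibility: A x = b.

This gives the KKT block system:
  [ Q   A^T ] [ x     ]   [-c ]
  [ A    0  ] [ lambda ] = [ b ]

Solving the linear system:
  x*      = (1.1545, -0.3091, 1.6909)
  lambda* = (7.6818, -8.4182)
  f(x*)   = 6.6864

x* = (1.1545, -0.3091, 1.6909), lambda* = (7.6818, -8.4182)


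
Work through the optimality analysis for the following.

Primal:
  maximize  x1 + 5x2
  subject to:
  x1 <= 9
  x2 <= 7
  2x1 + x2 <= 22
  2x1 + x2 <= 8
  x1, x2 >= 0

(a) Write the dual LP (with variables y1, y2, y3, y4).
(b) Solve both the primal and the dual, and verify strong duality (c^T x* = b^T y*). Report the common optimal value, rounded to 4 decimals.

The standard primal-dual pair for 'max c^T x s.t. A x <= b, x >= 0' is:
  Dual:  min b^T y  s.t.  A^T y >= c,  y >= 0.

So the dual LP is:
  minimize  9y1 + 7y2 + 22y3 + 8y4
  subject to:
    y1 + 2y3 + 2y4 >= 1
    y2 + y3 + y4 >= 5
    y1, y2, y3, y4 >= 0

Solving the primal: x* = (0.5, 7).
  primal value c^T x* = 35.5.
Solving the dual: y* = (0, 4.5, 0, 0.5).
  dual value b^T y* = 35.5.
Strong duality: c^T x* = b^T y*. Confirmed.

35.5


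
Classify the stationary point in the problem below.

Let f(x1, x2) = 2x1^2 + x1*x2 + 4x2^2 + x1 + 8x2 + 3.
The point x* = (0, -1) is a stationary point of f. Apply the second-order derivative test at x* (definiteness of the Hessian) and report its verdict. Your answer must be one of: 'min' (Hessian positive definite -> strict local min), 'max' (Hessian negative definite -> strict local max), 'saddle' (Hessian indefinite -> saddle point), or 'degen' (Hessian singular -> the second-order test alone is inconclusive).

Compute the Hessian H = grad^2 f:
  H = [[4, 1], [1, 8]]
Verify stationarity: grad f(x*) = H x* + g = (0, 0).
Eigenvalues of H: 3.7639, 8.2361.
Both eigenvalues > 0, so H is positive definite -> x* is a strict local min.

min


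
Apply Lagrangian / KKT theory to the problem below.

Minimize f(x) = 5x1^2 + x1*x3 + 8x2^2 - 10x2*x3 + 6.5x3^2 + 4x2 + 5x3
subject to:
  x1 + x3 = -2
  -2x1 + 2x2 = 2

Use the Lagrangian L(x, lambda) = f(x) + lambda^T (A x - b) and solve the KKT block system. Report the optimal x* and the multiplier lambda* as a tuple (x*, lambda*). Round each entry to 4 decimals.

Form the Lagrangian:
  L(x, lambda) = (1/2) x^T Q x + c^T x + lambda^T (A x - b)
Stationarity (grad_x L = 0): Q x + c + A^T lambda = 0.
Primal feasibility: A x = b.

This gives the KKT block system:
  [ Q   A^T ] [ x     ]   [-c ]
  [ A    0  ] [ lambda ] = [ b ]

Solving the linear system:
  x*      = (-1.2105, -0.2105, -0.7895)
  lambda* = (4.3684, -4.2632)
  f(x*)   = 6.2368

x* = (-1.2105, -0.2105, -0.7895), lambda* = (4.3684, -4.2632)


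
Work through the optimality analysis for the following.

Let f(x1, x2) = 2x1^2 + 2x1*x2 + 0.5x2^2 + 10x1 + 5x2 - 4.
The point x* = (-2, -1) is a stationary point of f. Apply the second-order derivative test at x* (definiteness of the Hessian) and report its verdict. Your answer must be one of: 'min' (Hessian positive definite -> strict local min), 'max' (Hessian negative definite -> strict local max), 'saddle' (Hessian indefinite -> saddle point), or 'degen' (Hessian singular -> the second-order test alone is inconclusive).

Compute the Hessian H = grad^2 f:
  H = [[4, 2], [2, 1]]
Verify stationarity: grad f(x*) = H x* + g = (0, 0).
Eigenvalues of H: 0, 5.
H has a zero eigenvalue (singular; positive semidefinite but not definite), so H is neither positive definite, negative definite, nor indefinite. The second-order test alone is inconclusive -> degen.
(Indeed, f is constant along the null direction of H through x*, so x* is not a strict local extremum.)

degen
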